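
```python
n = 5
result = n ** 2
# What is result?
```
Trace:
  n=5
  n=5, result=25

Final answer: 25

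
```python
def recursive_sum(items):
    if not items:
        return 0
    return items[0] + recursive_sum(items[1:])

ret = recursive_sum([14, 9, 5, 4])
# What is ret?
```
Call trace:
recursive_sum(items=[14, 9, 5, 4])
  recursive_sum(items=[9, 5, 4])
    recursive_sum(items=[5, 4])
      recursive_sum(items=[4])
        recursive_sum(items=[])
        -> return 0
      -> return 4
    -> return 9
  -> return 18
-> return 32

Final answer: 32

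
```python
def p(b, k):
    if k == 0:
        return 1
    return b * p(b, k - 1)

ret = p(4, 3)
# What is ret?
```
Call trace:
p(b=4, k=3)
  p(b=4, k=2)
    p(b=4, k=1)
      p(b=4, k=0)
      -> return 1
    -> return 4
  -> return 16
-> return 64

Final answer: 64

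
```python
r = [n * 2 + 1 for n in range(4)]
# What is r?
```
Trace:
  n=0
  n=1
  n=2
  n=3
  r=[1, 3, 5, 7]

Final answer: [1, 3, 5, 7]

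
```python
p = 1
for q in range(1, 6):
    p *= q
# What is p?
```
Trace:
  p=1
  p=1, q=1
  p=2, q=2
  p=6, q=3
  p=24, q=4
  p=120, q=5

Final answer: 120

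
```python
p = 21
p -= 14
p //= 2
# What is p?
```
Trace:
  p=21
  p=7
  p=3

Final answer: 3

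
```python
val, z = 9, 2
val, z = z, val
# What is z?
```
Trace:
  val=9, z=2
  val=2, z=9

Final answer: 9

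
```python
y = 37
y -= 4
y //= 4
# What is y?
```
Trace:
  y=37
  y=33
  y=8

Final answer: 8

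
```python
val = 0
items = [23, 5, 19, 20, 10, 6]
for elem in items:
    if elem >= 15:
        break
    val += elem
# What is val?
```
Trace:
  val=0
  val=0, elem=23

Final answer: 0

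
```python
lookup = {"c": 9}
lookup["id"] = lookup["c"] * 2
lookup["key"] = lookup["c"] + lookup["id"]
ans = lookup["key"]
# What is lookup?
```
Trace:
  lookup={'c': 9}
  lookup={'c': 9, 'id': 18}
  lookup={'c': 9, 'id': 18, 'key': 27}
  lookup={'c': 9, 'id': 18, 'key': 27}, ans=27

Final answer: {'c': 9, 'id': 18, 'key': 27}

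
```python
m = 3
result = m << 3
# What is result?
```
Trace:
  m=3
  m=3, result=24

Final answer: 24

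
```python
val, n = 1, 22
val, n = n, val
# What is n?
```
Trace:
  val=1, n=22
  val=22, n=1

Final answer: 1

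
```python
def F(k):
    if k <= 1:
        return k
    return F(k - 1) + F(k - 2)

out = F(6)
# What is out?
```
Call trace (a repeated sub-call is expanded the first time; later identical calls just restate its return value):
F(k=6)
  F(k=5)
    F(k=4)
      F(k=3)
        F(k=2)
          F(k=1)
          -> return 1
          F(k=0)
          -> return 0
        -> return 1
        F(k=1)
        -> return 1
      -> return 2
      F(k=2) -> return 1  (same call as traced above)
    -> return 3
    F(k=3) -> return 2  (same call as traced above)
  -> return 5
  F(k=4) -> return 3  (same call as traced above)
-> return 8

Final answer: 8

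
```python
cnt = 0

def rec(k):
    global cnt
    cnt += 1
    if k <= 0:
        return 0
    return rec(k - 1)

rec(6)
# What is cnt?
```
Call trace:
rec(k=6)
  rec(k=5)
    rec(k=4)
      rec(k=3)
        rec(k=2)
          rec(k=1)
            rec(k=0)
            -> return 0
          -> return 0
        -> return 0
      -> return 0
    -> return 0
  -> return 0
-> return 0

cnt is incremented once per call. rec is entered once for each k = 6, 5, 4, 3, 2, 1, 0 (the k <= 0 call returns without recursing), i.e. 6 + 1 calls.
cnt = 7

Final answer: 7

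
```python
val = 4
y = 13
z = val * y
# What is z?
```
Trace:
  val=4
  val=4, y=13
  val=4, y=13, z=52

Final answer: 52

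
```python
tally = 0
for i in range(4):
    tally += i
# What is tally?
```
Trace:
  tally=0
  tally=0, i=0
  tally=1, i=1
  tally=3, i=2
  tally=6, i=3

Final answer: 6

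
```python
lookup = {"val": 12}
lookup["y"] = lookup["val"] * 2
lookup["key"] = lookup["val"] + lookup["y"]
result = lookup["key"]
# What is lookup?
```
Trace:
  lookup={'val': 12}
  lookup={'val': 12, 'y': 24}
  lookup={'val': 12, 'y': 24, 'key': 36}
  lookup={'val': 12, 'y': 24, 'key': 36}, result=36

Final answer: {'val': 12, 'y': 24, 'key': 36}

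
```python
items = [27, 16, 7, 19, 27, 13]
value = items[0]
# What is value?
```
Trace:
  items=[27, 16, 7, 19, 27, 13]
  items=[27, 16, 7, 19, 27, 13], value=27

Final answer: 27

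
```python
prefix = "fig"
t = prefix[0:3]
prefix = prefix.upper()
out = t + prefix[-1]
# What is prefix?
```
Trace:
  prefix='fig'
  prefix='fig', t='fig'
  prefix='FIG', t='fig'
  prefix='FIG', t='fig', out='figG'

Final answer: 'FIG'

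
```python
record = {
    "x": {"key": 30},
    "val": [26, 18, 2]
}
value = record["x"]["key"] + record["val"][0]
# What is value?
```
Trace:
  record={'x': {'key': 30}, 'val': [26, 18, 2]}
  record={'x': {'key': 30}, 'val': [26, 18, 2]}, value=56

Final answer: 56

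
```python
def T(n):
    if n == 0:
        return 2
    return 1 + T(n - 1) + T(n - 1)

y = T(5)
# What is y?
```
Call trace (a repeated sub-call is expanded the first time; later identical calls just restate its return value):
T(n=5)
  T(n=4)
    T(n=3)
      T(n=2)
        T(n=1)
          T(n=0)
          -> return 2
          T(n=0)
          -> return 2
        -> return 5
        T(n=1) -> return 5  (same call as traced above)
      -> return 11
      T(n=2) -> return 11  (same call as traced above)
    -> return 23
    T(n=3) -> return 23  (same call as traced above)
  -> return 47
  T(n=4) -> return 47  (same call as traced above)
-> return 95

Final answer: 95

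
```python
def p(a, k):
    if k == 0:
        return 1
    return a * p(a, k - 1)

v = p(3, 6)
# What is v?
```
Call trace:
p(a=3, k=6)
  p(a=3, k=5)
    p(a=3, k=4)
      p(a=3, k=3)
        p(a=3, k=2)
          p(a=3, k=1)
            p(a=3, k=0)
            -> return 1
          -> return 3
        -> return 9
      -> return 27
    -> return 81
  -> return 243
-> return 729

Final answer: 729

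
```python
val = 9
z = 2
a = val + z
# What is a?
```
Trace:
  val=9
  val=9, z=2
  val=9, z=2, a=11

Final answer: 11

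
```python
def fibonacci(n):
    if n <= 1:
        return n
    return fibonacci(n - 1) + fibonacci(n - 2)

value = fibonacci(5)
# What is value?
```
Call trace (a repeated sub-call is expanded the first time; later identical calls just restate its return value):
fibonacci(n=5)
  fibonacci(n=4)
    fibonacci(n=3)
      fibonacci(n=2)
        fibonacci(n=1)
        -> return 1
        fibonacci(n=0)
        -> return 0
      -> return 1
      fibonacci(n=1)
      -> return 1
    -> return 2
    fibonacci(n=2) -> return 1  (same call as traced above)
  -> return 3
  fibonacci(n=3) -> return 2  (same call as traced above)
-> return 5

Final answer: 5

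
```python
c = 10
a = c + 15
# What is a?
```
Trace:
  c=10
  c=10, a=25

Final answer: 25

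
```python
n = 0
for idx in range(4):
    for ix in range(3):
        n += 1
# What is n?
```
Trace:
  n=0
  n=1, idx=0, ix=0
  n=2, idx=0, ix=1
  n=3, idx=0, ix=2
  n=4, idx=1, ix=0
  n=5, idx=1, ix=1
  n=6, idx=1, ix=2
  n=7, idx=2, ix=0
  n=8, idx=2, ix=1
  n=9, idx=2, ix=2
  n=10, idx=3, ix=0
  n=11, idx=3, ix=1
  n=12, idx=3, ix=2

Final answer: 12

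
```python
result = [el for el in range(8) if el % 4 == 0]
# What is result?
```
Trace:
  el=0
  el=1
  el=2
  el=3
  el=4
  el=5
  el=6
  el=7
  result=[0, 4]

Final answer: [0, 4]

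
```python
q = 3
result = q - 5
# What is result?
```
Trace:
  q=3
  q=3, result=-2

Final answer: -2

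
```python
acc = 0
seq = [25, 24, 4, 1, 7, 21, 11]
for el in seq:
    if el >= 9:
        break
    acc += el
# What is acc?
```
Trace:
  acc=0
  acc=0, el=25

Final answer: 0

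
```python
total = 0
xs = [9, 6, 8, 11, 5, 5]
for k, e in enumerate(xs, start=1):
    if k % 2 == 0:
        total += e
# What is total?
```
Trace:
  total=0
  total=0, k=1, e=9
  total=6, k=2, e=6
  total=6, k=3, e=8
  total=17, k=4, e=11
  total=17, k=5, e=5
  total=22, k=6, e=5

Final answer: 22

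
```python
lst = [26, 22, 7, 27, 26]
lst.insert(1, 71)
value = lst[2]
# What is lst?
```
Trace:
  lst=[26, 22, 7, 27, 26]
  lst=[26, 71, 22, 7, 27, 26]
  lst=[26, 71, 22, 7, 27, 26], value=22

Final answer: [26, 71, 22, 7, 27, 26]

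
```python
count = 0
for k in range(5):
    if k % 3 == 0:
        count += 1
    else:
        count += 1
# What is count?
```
Trace:
  count=0
  count=1, k=0
  count=2, k=1
  count=3, k=2
  count=4, k=3
  count=5, k=4

Final answer: 5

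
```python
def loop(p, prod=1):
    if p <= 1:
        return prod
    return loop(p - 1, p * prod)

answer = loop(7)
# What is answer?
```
Call trace:
loop(p=7, prod=1)
  loop(p=6, prod=7)
    loop(p=5, prod=42)
      loop(p=4, prod=210)
        loop(p=3, prod=840)
          loop(p=2, prod=2520)
            loop(p=1, prod=5040)
            -> return 5040
          -> return 5040
        -> return 5040
      -> return 5040
    -> return 5040
  -> return 5040
-> return 5040

Final answer: 5040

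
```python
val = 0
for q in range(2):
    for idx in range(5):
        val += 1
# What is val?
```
Trace:
  val=0
  val=1, q=0, idx=0
  val=2, q=0, idx=1
  val=3, q=0, idx=2
  val=4, q=0, idx=3
  val=5, q=0, idx=4
  val=6, q=1, idx=0
  val=7, q=1, idx=1
  val=8, q=1, idx=2
  val=9, q=1, idx=3
  val=10, q=1, idx=4

Final answer: 10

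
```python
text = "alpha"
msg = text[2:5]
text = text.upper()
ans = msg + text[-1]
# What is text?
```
Trace:
  text='alpha'
  text='alpha', msg='pha'
  text='ALPHA', msg='pha'
  text='ALPHA', msg='pha', ans='phaA'

Final answer: 'ALPHA'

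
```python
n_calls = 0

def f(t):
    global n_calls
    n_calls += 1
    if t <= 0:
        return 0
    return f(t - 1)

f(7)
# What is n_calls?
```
Call trace:
f(t=7)
  f(t=6)
    f(t=5)
      f(t=4)
        f(t=3)
          f(t=2)
            f(t=1)
              f(t=0)
              -> return 0
            -> return 0
          -> return 0
        -> return 0
      -> return 0
    -> return 0
  -> return 0
-> return 0

n_calls is incremented once per call. f is entered once for each t = 7, 6, 5, 4, 3, 2, 1, 0 (the t <= 0 call returns without recursing), i.e. 7 + 1 calls.
n_calls = 8

Final answer: 8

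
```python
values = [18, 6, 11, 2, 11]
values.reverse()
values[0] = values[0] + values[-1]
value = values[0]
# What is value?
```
Trace:
  values=[18, 6, 11, 2, 11]
  values=[11, 2, 11, 6, 18]
  values=[29, 2, 11, 6, 18]
  values=[29, 2, 11, 6, 18], value=29

Final answer: 29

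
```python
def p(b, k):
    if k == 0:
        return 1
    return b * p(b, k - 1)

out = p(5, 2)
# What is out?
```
Call trace:
p(b=5, k=2)
  p(b=5, k=1)
    p(b=5, k=0)
    -> return 1
  -> return 5
-> return 25

Final answer: 25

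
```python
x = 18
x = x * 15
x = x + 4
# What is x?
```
Trace:
  x=18
  x=270
  x=274

Final answer: 274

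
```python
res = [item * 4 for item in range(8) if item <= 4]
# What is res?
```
Trace:
  item=0
  item=1
  item=2
  item=3
  item=4
  item=5
  item=6
  item=7
  res=[0, 4, 8, 12, 16]

Final answer: [0, 4, 8, 12, 16]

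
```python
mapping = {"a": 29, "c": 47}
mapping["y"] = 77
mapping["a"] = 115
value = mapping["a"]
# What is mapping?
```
Trace:
  mapping={'a': 29, 'c': 47}
  mapping={'a': 29, 'c': 47, 'y': 77}
  mapping={'a': 115, 'c': 47, 'y': 77}
  mapping={'a': 115, 'c': 47, 'y': 77}, value=115

Final answer: {'a': 115, 'c': 47, 'y': 77}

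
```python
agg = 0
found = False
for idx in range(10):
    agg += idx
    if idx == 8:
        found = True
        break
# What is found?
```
Trace:
  agg=0
  agg=0, found=False
  agg=0, found=False, idx=0
  agg=1, found=False, idx=1
  agg=3, found=False, idx=2
  agg=6, found=False, idx=3
  agg=10, found=False, idx=4
  agg=15, found=False, idx=5
  agg=21, found=False, idx=6
  agg=28, found=False, idx=7
  agg=36, found=True, idx=8

Final answer: True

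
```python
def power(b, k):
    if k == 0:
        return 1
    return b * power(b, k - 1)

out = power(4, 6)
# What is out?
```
Call trace:
power(b=4, k=6)
  power(b=4, k=5)
    power(b=4, k=4)
      power(b=4, k=3)
        power(b=4, k=2)
          power(b=4, k=1)
            power(b=4, k=0)
            -> return 1
          -> return 4
        -> return 16
      -> return 64
    -> return 256
  -> return 1024
-> return 4096

Final answer: 4096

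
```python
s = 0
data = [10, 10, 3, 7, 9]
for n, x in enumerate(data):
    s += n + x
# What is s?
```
Trace:
  s=0
  s=10, n=0, x=10
  s=21, n=1, x=10
  s=26, n=2, x=3
  s=36, n=3, x=7
  s=49, n=4, x=9

Final answer: 49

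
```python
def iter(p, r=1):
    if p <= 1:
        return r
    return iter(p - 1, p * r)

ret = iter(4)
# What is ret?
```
Call trace:
iter(p=4, r=1)
  iter(p=3, r=4)
    iter(p=2, r=12)
      iter(p=1, r=24)
      -> return 24
    -> return 24
  -> return 24
-> return 24

Final answer: 24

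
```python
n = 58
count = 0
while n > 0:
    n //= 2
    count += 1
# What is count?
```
Trace:
  n=58
  n=58, count=0
  n=29, count=1
  n=14, count=2
  n=7, count=3
  n=3, count=4
  n=1, count=5
  n=0, count=6

Final answer: 6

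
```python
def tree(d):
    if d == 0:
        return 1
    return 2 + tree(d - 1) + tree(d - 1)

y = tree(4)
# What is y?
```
Call trace (a repeated sub-call is expanded the first time; later identical calls just restate its return value):
tree(d=4)
  tree(d=3)
    tree(d=2)
      tree(d=1)
        tree(d=0)
        -> return 1
        tree(d=0)
        -> return 1
      -> return 4
      tree(d=1) -> return 4  (same call as traced above)
    -> return 10
    tree(d=2) -> return 10  (same call as traced above)
  -> return 22
  tree(d=3) -> return 22  (same call as traced above)
-> return 46

Final answer: 46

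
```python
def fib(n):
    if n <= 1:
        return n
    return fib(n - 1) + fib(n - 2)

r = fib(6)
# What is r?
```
Call trace (a repeated sub-call is expanded the first time; later identical calls just restate its return value):
fib(n=6)
  fib(n=5)
    fib(n=4)
      fib(n=3)
        fib(n=2)
          fib(n=1)
          -> return 1
          fib(n=0)
          -> return 0
        -> return 1
        fib(n=1)
        -> return 1
      -> return 2
      fib(n=2) -> return 1  (same call as traced above)
    -> return 3
    fib(n=3) -> return 2  (same call as traced above)
  -> return 5
  fib(n=4) -> return 3  (same call as traced above)
-> return 8

Final answer: 8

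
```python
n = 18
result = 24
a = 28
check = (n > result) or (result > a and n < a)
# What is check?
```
Trace:
  n=18
  n=18, result=24
  n=18, result=24, a=28
  n=18, result=24, a=28, check=False

Final answer: False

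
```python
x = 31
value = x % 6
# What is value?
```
Trace:
  x=31
  x=31, value=1

Final answer: 1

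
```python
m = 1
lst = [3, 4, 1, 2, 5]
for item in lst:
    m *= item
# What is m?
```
Trace:
  m=1
  m=3, item=3
  m=12, item=4
  m=12, item=1
  m=24, item=2
  m=120, item=5

Final answer: 120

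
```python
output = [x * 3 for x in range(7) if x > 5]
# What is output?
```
Trace:
  x=0
  x=1
  x=2
  x=3
  x=4
  x=5
  x=6
  output=[18]

Final answer: [18]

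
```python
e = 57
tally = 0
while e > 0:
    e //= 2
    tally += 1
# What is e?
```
Trace:
  e=57
  e=57, tally=0
  e=28, tally=1
  e=14, tally=2
  e=7, tally=3
  e=3, tally=4
  e=1, tally=5
  e=0, tally=6

Final answer: 0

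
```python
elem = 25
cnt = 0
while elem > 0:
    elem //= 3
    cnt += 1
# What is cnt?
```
Trace:
  elem=25
  elem=25, cnt=0
  elem=8, cnt=1
  elem=2, cnt=2
  elem=0, cnt=3

Final answer: 3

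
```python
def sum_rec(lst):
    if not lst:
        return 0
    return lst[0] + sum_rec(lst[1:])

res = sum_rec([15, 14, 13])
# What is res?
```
Call trace:
sum_rec(lst=[15, 14, 13])
  sum_rec(lst=[14, 13])
    sum_rec(lst=[13])
      sum_rec(lst=[])
      -> return 0
    -> return 13
  -> return 27
-> return 42

Final answer: 42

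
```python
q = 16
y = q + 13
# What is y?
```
Trace:
  q=16
  q=16, y=29

Final answer: 29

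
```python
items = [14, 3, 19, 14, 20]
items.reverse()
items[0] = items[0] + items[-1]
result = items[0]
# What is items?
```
Trace:
  items=[14, 3, 19, 14, 20]
  items=[20, 14, 19, 3, 14]
  items=[34, 14, 19, 3, 14]
  items=[34, 14, 19, 3, 14], result=34

Final answer: [34, 14, 19, 3, 14]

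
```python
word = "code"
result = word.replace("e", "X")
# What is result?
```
Trace:
  word='code'
  word='code', result='codX'

Final answer: 'codX'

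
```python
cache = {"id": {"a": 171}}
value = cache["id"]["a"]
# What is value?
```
Trace:
  cache={'id': {'a': 171}}
  cache={'id': {'a': 171}}, value=171

Final answer: 171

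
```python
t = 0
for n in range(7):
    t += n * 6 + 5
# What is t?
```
Trace:
  t=0
  t=5, n=0
  t=16, n=1
  t=33, n=2
  t=56, n=3
  t=85, n=4
  t=120, n=5
  t=161, n=6

Final answer: 161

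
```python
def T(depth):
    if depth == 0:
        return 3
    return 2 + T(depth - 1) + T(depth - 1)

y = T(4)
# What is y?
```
Call trace (a repeated sub-call is expanded the first time; later identical calls just restate its return value):
T(depth=4)
  T(depth=3)
    T(depth=2)
      T(depth=1)
        T(depth=0)
        -> return 3
        T(depth=0)
        -> return 3
      -> return 8
      T(depth=1) -> return 8  (same call as traced above)
    -> return 18
    T(depth=2) -> return 18  (same call as traced above)
  -> return 38
  T(depth=3) -> return 38  (same call as traced above)
-> return 78

Final answer: 78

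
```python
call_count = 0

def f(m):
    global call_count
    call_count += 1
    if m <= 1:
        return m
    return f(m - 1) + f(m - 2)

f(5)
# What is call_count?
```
Call trace (a repeated sub-call is expanded the first time; later identical calls just restate its return value):
f(m=5)
  f(m=4)
    f(m=3)
      f(m=2)
        f(m=1)
        -> return 1
        f(m=0)
        -> return 0
      -> return 1
      f(m=1)
      -> return 1
    -> return 2
    f(m=2) -> return 1  (same call as traced above)
  -> return 3
  f(m=3) -> return 2  (same call as traced above)
-> return 5

call_count is incremented once per call, so count the calls in each subtree. Let C(m) = number of calls made by f(m).
C(0) = C(1) = 1 (base case, no recursion); C(m) = 1 + C(m - 1) + C(m - 2) otherwise.
C(2) = 1 + C(1) + C(0) = 1 + 1 + 1 = 3
C(3) = 1 + C(2) + C(1) = 1 + 3 + 1 = 5
C(4) = 1 + C(3) + C(2) = 1 + 5 + 3 = 9
C(5) = 1 + C(4) + C(3) = 1 + 9 + 5 = 15
call_count = C(5) = 15

Final answer: 15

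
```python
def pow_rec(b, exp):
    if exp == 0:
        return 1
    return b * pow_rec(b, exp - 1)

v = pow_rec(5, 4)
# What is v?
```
Call trace:
pow_rec(b=5, exp=4)
  pow_rec(b=5, exp=3)
    pow_rec(b=5, exp=2)
      pow_rec(b=5, exp=1)
        pow_rec(b=5, exp=0)
        -> return 1
      -> return 5
    -> return 25
  -> return 125
-> return 625

Final answer: 625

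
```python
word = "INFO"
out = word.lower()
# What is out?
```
Trace:
  word='INFO'
  word='INFO', out='info'

Final answer: 'info'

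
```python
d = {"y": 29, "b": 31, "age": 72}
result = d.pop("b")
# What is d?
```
Trace:
  d={'y': 29, 'b': 31, 'age': 72}
  d={'y': 29, 'age': 72}, result=31

Final answer: {'y': 29, 'age': 72}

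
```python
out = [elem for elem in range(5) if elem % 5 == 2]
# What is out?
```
Trace:
  elem=0
  elem=1
  elem=2
  elem=3
  elem=4
  out=[2]

Final answer: [2]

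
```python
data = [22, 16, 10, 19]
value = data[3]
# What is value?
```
Trace:
  data=[22, 16, 10, 19]
  data=[22, 16, 10, 19], value=19

Final answer: 19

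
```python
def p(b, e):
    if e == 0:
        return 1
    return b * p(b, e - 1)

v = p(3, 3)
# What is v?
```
Call trace:
p(b=3, e=3)
  p(b=3, e=2)
    p(b=3, e=1)
      p(b=3, e=0)
      -> return 1
    -> return 3
  -> return 9
-> return 27

Final answer: 27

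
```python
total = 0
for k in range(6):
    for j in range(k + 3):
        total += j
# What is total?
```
Trace:
  total=0
  total=0, k=0, j=0
  total=1, k=0, j=1
  total=3, k=0, j=2
  total=3, k=1, j=0
  total=4, k=1, j=1
  total=6, k=1, j=2
  total=9, k=1, j=3
  total=9, k=2, j=0
  total=10, k=2, j=1
  total=12, k=2, j=2
  total=15, k=2, j=3
  total=19, k=2, j=4
  total=19, k=3, j=0
  total=20, k=3, j=1
  total=22, k=3, j=2
  total=25, k=3, j=3
  total=29, k=3, j=4
  total=34, k=3, j=5
  total=34, k=4, j=0
  total=35, k=4, j=1
  total=37, k=4, j=2
  total=40, k=4, j=3
  total=44, k=4, j=4
  total=49, k=4, j=5
  total=55, k=4, j=6
  total=55, k=5, j=0
  total=56, k=5, j=1
  total=58, k=5, j=2
  total=61, k=5, j=3
  total=65, k=5, j=4
  total=70, k=5, j=5
  total=76, k=5, j=6
  total=83, k=5, j=7

Final answer: 83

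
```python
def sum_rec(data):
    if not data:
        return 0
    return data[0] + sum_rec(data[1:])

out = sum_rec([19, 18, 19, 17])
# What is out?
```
Call trace:
sum_rec(data=[19, 18, 19, 17])
  sum_rec(data=[18, 19, 17])
    sum_rec(data=[19, 17])
      sum_rec(data=[17])
        sum_rec(data=[])
        -> return 0
      -> return 17
    -> return 36
  -> return 54
-> return 73

Final answer: 73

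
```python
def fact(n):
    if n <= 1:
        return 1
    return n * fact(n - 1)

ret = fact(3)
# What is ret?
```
Call trace:
fact(n=3)
  fact(n=2)
    fact(n=1)
    -> return 1
  -> return 2
-> return 6

Final answer: 6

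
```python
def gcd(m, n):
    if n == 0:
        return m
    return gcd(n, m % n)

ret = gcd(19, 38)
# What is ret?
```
Call trace:
gcd(m=19, n=38)
  gcd(m=38, n=19)
    gcd(m=19, n=0)
    -> return 19
  -> return 19
-> return 19

Final answer: 19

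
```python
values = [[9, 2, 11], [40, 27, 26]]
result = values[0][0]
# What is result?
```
Trace:
  values=[[9, 2, 11], [40, 27, 26]]
  values=[[9, 2, 11], [40, 27, 26]], result=9

Final answer: 9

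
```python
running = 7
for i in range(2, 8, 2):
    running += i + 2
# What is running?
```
Trace:
  running=7
  running=11, i=2
  running=17, i=4
  running=25, i=6

Final answer: 25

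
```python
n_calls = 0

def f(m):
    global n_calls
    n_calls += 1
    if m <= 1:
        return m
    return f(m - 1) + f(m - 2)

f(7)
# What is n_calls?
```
Call trace (a repeated sub-call is expanded the first time; later identical calls just restate its return value):
f(m=7)
  f(m=6)
    f(m=5)
      f(m=4)
        f(m=3)
          f(m=2)
            f(m=1)
            -> return 1
            f(m=0)
            -> return 0
          -> return 1
          f(m=1)
          -> return 1
        -> return 2
        f(m=2) -> return 1  (same call as traced above)
      -> return 3
      f(m=3) -> return 2  (same call as traced above)
    -> return 5
    f(m=4) -> return 3  (same call as traced above)
  -> return 8
  f(m=5) -> return 5  (same call as traced above)
-> return 13

n_calls is incremented once per call, so count the calls in each subtree. Let C(m) = number of calls made by f(m).
C(0) = C(1) = 1 (base case, no recursion); C(m) = 1 + C(m - 1) + C(m - 2) otherwise.
C(2) = 1 + C(1) + C(0) = 1 + 1 + 1 = 3
C(3) = 1 + C(2) + C(1) = 1 + 3 + 1 = 5
C(4) = 1 + C(3) + C(2) = 1 + 5 + 3 = 9
C(5) = 1 + C(4) + C(3) = 1 + 9 + 5 = 15
C(6) = 1 + C(5) + C(4) = 1 + 15 + 9 = 25
C(7) = 1 + C(6) + C(5) = 1 + 25 + 15 = 41
n_calls = C(7) = 41

Final answer: 41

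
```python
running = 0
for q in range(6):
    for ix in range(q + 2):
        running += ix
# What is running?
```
Trace:
  running=0
  running=0, q=0, ix=0
  running=1, q=0, ix=1
  running=1, q=1, ix=0
  running=2, q=1, ix=1
  running=4, q=1, ix=2
  running=4, q=2, ix=0
  running=5, q=2, ix=1
  running=7, q=2, ix=2
  running=10, q=2, ix=3
  running=10, q=3, ix=0
  running=11, q=3, ix=1
  running=13, q=3, ix=2
  running=16, q=3, ix=3
  running=20, q=3, ix=4
  running=20, q=4, ix=0
  running=21, q=4, ix=1
  running=23, q=4, ix=2
  running=26, q=4, ix=3
  running=30, q=4, ix=4
  running=35, q=4, ix=5
  running=35, q=5, ix=0
  running=36, q=5, ix=1
  running=38, q=5, ix=2
  running=41, q=5, ix=3
  running=45, q=5, ix=4
  running=50, q=5, ix=5
  running=56, q=5, ix=6

Final answer: 56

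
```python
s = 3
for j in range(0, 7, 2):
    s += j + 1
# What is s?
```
Trace:
  s=3
  s=4, j=0
  s=7, j=2
  s=12, j=4
  s=19, j=6

Final answer: 19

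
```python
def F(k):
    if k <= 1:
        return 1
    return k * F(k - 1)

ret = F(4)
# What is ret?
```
Call trace:
F(k=4)
  F(k=3)
    F(k=2)
      F(k=1)
      -> return 1
    -> return 2
  -> return 6
-> return 24

Final answer: 24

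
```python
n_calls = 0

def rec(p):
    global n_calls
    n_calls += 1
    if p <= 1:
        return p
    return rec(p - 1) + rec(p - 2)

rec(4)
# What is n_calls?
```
Call trace (a repeated sub-call is expanded the first time; later identical calls just restate its return value):
rec(p=4)
  rec(p=3)
    rec(p=2)
      rec(p=1)
      -> return 1
      rec(p=0)
      -> return 0
    -> return 1
    rec(p=1)
    -> return 1
  -> return 2
  rec(p=2) -> return 1  (same call as traced above)
-> return 3

n_calls is incremented once per call, so count the calls in each subtree. Let C(p) = number of calls made by rec(p).
C(0) = C(1) = 1 (base case, no recursion); C(p) = 1 + C(p - 1) + C(p - 2) otherwise.
C(2) = 1 + C(1) + C(0) = 1 + 1 + 1 = 3
C(3) = 1 + C(2) + C(1) = 1 + 3 + 1 = 5
C(4) = 1 + C(3) + C(2) = 1 + 5 + 3 = 9
n_calls = C(4) = 9

Final answer: 9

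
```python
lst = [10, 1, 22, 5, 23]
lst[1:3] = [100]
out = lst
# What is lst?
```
Trace:
  lst=[10, 1, 22, 5, 23]
  lst=[10, 100, 5, 23]
  lst=[10, 100, 5, 23], out=[10, 100, 5, 23]

Final answer: [10, 100, 5, 23]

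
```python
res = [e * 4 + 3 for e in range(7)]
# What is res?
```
Trace:
  e=0
  e=1
  e=2
  e=3
  e=4
  e=5
  e=6
  res=[3, 7, 11, 15, 19, 23, 27]

Final answer: [3, 7, 11, 15, 19, 23, 27]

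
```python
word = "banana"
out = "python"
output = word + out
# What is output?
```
Trace:
  word='banana'
  word='banana', out='python'
  word='banana', out='python', output='bananapython'

Final answer: 'bananapython'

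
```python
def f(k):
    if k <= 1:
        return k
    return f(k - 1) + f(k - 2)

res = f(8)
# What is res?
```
Call trace (a repeated sub-call is expanded the first time; later identical calls just restate its return value):
f(k=8)
  f(k=7)
    f(k=6)
      f(k=5)
        f(k=4)
          f(k=3)
            f(k=2)
              f(k=1)
              -> return 1
              f(k=0)
              -> return 0
            -> return 1
            f(k=1)
            -> return 1
          -> return 2
          f(k=2) -> return 1  (same call as traced above)
        -> return 3
        f(k=3) -> return 2  (same call as traced above)
      -> return 5
      f(k=4) -> return 3  (same call as traced above)
    -> return 8
    f(k=5) -> return 5  (same call as traced above)
  -> return 13
  f(k=6) -> return 8  (same call as traced above)
-> return 21

Final answer: 21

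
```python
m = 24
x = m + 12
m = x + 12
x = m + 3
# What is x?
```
Trace:
  m=24
  m=24, x=36
  m=48, x=36
  m=48, x=51

Final answer: 51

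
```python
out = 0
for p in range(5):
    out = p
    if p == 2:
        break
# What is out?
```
Trace:
  out=0
  out=0, p=0
  out=1, p=1
  out=2, p=2

Final answer: 2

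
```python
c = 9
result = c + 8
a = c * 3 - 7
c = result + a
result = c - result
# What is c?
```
Trace:
  c=9
  c=9, result=17
  c=9, result=17, a=20
  c=37, result=17, a=20
  c=37, result=20, a=20

Final answer: 37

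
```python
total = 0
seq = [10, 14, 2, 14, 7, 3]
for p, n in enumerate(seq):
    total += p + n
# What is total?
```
Trace:
  total=0
  total=10, p=0, n=10
  total=25, p=1, n=14
  total=29, p=2, n=2
  total=46, p=3, n=14
  total=57, p=4, n=7
  total=65, p=5, n=3

Final answer: 65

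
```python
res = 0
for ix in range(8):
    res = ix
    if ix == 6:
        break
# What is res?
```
Trace:
  res=0
  res=0, ix=0
  res=1, ix=1
  res=2, ix=2
  res=3, ix=3
  res=4, ix=4
  res=5, ix=5
  res=6, ix=6

Final answer: 6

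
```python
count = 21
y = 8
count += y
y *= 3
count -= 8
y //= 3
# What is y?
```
Trace:
  count=21
  count=21, y=8
  count=29, y=8
  count=29, y=24
  count=21, y=24
  count=21, y=8

Final answer: 8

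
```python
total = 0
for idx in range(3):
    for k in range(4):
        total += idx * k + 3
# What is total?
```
Trace:
  total=0
  total=3, idx=0, k=0
  total=6, idx=0, k=1
  total=9, idx=0, k=2
  total=12, idx=0, k=3
  total=15, idx=1, k=0
  total=19, idx=1, k=1
  total=24, idx=1, k=2
  total=30, idx=1, k=3
  total=33, idx=2, k=0
  total=38, idx=2, k=1
  total=45, idx=2, k=2
  total=54, idx=2, k=3

Final answer: 54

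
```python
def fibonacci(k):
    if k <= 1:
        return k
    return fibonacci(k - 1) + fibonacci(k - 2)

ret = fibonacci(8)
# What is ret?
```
Call trace (a repeated sub-call is expanded the first time; later identical calls just restate its return value):
fibonacci(k=8)
  fibonacci(k=7)
    fibonacci(k=6)
      fibonacci(k=5)
        fibonacci(k=4)
          fibonacci(k=3)
            fibonacci(k=2)
              fibonacci(k=1)
              -> return 1
              fibonacci(k=0)
              -> return 0
            -> return 1
            fibonacci(k=1)
            -> return 1
          -> return 2
          fibonacci(k=2) -> return 1  (same call as traced above)
        -> return 3
        fibonacci(k=3) -> return 2  (same call as traced above)
      -> return 5
      fibonacci(k=4) -> return 3  (same call as traced above)
    -> return 8
    fibonacci(k=5) -> return 5  (same call as traced above)
  -> return 13
  fibonacci(k=6) -> return 8  (same call as traced above)
-> return 21

Final answer: 21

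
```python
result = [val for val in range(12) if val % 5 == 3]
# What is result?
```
Trace:
  val=0
  val=1
  val=2
  val=3
  val=4
  val=5
  val=6
  val=7
  val=8
  val=9
  val=10
  val=11
  result=[3, 8]

Final answer: [3, 8]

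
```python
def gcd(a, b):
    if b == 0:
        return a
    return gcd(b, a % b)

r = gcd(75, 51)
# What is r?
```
Call trace:
gcd(a=75, b=51)
  gcd(a=51, b=24)
    gcd(a=24, b=3)
      gcd(a=3, b=0)
      -> return 3
    -> return 3
  -> return 3
-> return 3

Final answer: 3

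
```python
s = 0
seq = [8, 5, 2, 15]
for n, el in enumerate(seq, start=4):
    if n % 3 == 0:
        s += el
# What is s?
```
Trace:
  s=0
  s=0, n=4, el=8
  s=0, n=5, el=5
  s=2, n=6, el=2
  s=2, n=7, el=15

Final answer: 2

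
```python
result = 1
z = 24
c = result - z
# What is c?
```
Trace:
  result=1
  result=1, z=24
  result=1, z=24, c=-23

Final answer: -23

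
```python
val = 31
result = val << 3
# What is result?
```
Trace:
  val=31
  val=31, result=248

Final answer: 248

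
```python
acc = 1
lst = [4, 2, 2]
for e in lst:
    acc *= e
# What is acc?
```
Trace:
  acc=1
  acc=4, e=4
  acc=8, e=2
  acc=16, e=2

Final answer: 16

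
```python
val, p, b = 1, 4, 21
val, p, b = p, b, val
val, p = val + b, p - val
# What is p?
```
Trace:
  val=1, p=4, b=21
  val=4, p=21, b=1
  val=5, p=17, b=1

Final answer: 17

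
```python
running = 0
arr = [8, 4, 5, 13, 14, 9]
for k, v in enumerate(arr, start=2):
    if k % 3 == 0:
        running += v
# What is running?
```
Trace:
  running=0
  running=0, k=2, v=8
  running=4, k=3, v=4
  running=4, k=4, v=5
  running=4, k=5, v=13
  running=18, k=6, v=14
  running=18, k=7, v=9

Final answer: 18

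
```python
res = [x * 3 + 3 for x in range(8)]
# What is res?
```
Trace:
  x=0
  x=1
  x=2
  x=3
  x=4
  x=5
  x=6
  x=7
  res=[3, 6, 9, 12, 15, 18, 21, 24]

Final answer: [3, 6, 9, 12, 15, 18, 21, 24]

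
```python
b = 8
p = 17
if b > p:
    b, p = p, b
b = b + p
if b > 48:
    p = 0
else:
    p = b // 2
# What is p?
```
Trace:
  b=8
  b=8, p=17
  b=8, p=17
  b=25, p=17
  b=25, p=12

Final answer: 12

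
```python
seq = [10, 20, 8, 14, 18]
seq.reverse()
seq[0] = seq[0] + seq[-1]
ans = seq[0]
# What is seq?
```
Trace:
  seq=[10, 20, 8, 14, 18]
  seq=[18, 14, 8, 20, 10]
  seq=[28, 14, 8, 20, 10]
  seq=[28, 14, 8, 20, 10], ans=28

Final answer: [28, 14, 8, 20, 10]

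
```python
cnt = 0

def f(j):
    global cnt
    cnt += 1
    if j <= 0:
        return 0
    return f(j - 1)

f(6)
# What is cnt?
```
Call trace:
f(j=6)
  f(j=5)
    f(j=4)
      f(j=3)
        f(j=2)
          f(j=1)
            f(j=0)
            -> return 0
          -> return 0
        -> return 0
      -> return 0
    -> return 0
  -> return 0
-> return 0

cnt is incremented once per call. f is entered once for each j = 6, 5, 4, 3, 2, 1, 0 (the j <= 0 call returns without recursing), i.e. 6 + 1 calls.
cnt = 7

Final answer: 7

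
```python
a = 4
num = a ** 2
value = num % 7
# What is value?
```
Trace:
  a=4
  a=4, num=16
  a=4, num=16, value=2

Final answer: 2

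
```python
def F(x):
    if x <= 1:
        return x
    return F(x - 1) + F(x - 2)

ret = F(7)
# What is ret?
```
Call trace (a repeated sub-call is expanded the first time; later identical calls just restate its return value):
F(x=7)
  F(x=6)
    F(x=5)
      F(x=4)
        F(x=3)
          F(x=2)
            F(x=1)
            -> return 1
            F(x=0)
            -> return 0
          -> return 1
          F(x=1)
          -> return 1
        -> return 2
        F(x=2) -> return 1  (same call as traced above)
      -> return 3
      F(x=3) -> return 2  (same call as traced above)
    -> return 5
    F(x=4) -> return 3  (same call as traced above)
  -> return 8
  F(x=5) -> return 5  (same call as traced above)
-> return 13

Final answer: 13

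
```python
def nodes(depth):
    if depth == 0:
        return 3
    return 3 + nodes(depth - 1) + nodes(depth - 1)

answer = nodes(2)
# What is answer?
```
Call trace (a repeated sub-call is expanded the first time; later identical calls just restate its return value):
nodes(depth=2)
  nodes(depth=1)
    nodes(depth=0)
    -> return 3
    nodes(depth=0)
    -> return 3
  -> return 9
  nodes(depth=1) -> return 9  (same call as traced above)
-> return 21

Final answer: 21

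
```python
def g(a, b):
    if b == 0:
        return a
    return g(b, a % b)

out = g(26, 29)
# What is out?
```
Call trace:
g(a=26, b=29)
  g(a=29, b=26)
    g(a=26, b=3)
      g(a=3, b=2)
        g(a=2, b=1)
          g(a=1, b=0)
          -> return 1
        -> return 1
      -> return 1
    -> return 1
  -> return 1
-> return 1

Final answer: 1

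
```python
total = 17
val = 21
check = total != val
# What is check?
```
Trace:
  total=17
  total=17, val=21
  total=17, val=21, check=True

Final answer: True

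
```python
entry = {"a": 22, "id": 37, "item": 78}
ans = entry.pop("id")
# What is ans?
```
Trace:
  entry={'a': 22, 'id': 37, 'item': 78}
  entry={'a': 22, 'item': 78}, ans=37

Final answer: 37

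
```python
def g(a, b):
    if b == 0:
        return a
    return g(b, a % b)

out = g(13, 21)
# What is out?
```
Call trace:
g(a=13, b=21)
  g(a=21, b=13)
    g(a=13, b=8)
      g(a=8, b=5)
        g(a=5, b=3)
          g(a=3, b=2)
            g(a=2, b=1)
              g(a=1, b=0)
              -> return 1
            -> return 1
          -> return 1
        -> return 1
      -> return 1
    -> return 1
  -> return 1
-> return 1

Final answer: 1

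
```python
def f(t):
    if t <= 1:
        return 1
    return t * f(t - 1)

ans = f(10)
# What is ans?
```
Call trace:
f(t=10)
  f(t=9)
    f(t=8)
      f(t=7)
        f(t=6)
          f(t=5)
            f(t=4)
              f(t=3)
                f(t=2)
                  f(t=1)
                  -> return 1
                -> return 2
              -> return 6
            -> return 24
          -> return 120
        -> return 720
      -> return 5040
    -> return 40320
  -> return 362880
-> return 3628800

Final answer: 3628800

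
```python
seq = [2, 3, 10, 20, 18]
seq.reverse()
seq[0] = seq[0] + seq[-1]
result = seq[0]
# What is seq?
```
Trace:
  seq=[2, 3, 10, 20, 18]
  seq=[18, 20, 10, 3, 2]
  seq=[20, 20, 10, 3, 2]
  seq=[20, 20, 10, 3, 2], result=20

Final answer: [20, 20, 10, 3, 2]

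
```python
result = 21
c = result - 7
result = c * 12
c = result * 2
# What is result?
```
Trace:
  result=21
  result=21, c=14
  result=168, c=14
  result=168, c=336

Final answer: 168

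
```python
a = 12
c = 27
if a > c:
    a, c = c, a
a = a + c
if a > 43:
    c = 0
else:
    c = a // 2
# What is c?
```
Trace:
  a=12
  a=12, c=27
  a=12, c=27
  a=39, c=27
  a=39, c=19

Final answer: 19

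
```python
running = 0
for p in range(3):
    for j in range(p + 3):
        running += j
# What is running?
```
Trace:
  running=0
  running=0, p=0, j=0
  running=1, p=0, j=1
  running=3, p=0, j=2
  running=3, p=1, j=0
  running=4, p=1, j=1
  running=6, p=1, j=2
  running=9, p=1, j=3
  running=9, p=2, j=0
  running=10, p=2, j=1
  running=12, p=2, j=2
  running=15, p=2, j=3
  running=19, p=2, j=4

Final answer: 19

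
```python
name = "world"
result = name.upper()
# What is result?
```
Trace:
  name='world'
  name='world', result='WORLD'

Final answer: 'WORLD'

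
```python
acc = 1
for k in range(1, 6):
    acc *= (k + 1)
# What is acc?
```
Trace:
  acc=1
  acc=2, k=1
  acc=6, k=2
  acc=24, k=3
  acc=120, k=4
  acc=720, k=5

Final answer: 720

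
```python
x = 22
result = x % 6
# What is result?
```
Trace:
  x=22
  x=22, result=4

Final answer: 4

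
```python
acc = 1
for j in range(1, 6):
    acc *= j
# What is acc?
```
Trace:
  acc=1
  acc=1, j=1
  acc=2, j=2
  acc=6, j=3
  acc=24, j=4
  acc=120, j=5

Final answer: 120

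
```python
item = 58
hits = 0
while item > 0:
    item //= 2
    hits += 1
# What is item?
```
Trace:
  item=58
  item=58, hits=0
  item=29, hits=1
  item=14, hits=2
  item=7, hits=3
  item=3, hits=4
  item=1, hits=5
  item=0, hits=6

Final answer: 0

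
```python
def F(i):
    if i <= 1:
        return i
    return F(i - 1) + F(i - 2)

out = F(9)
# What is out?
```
Call trace (a repeated sub-call is expanded the first time; later identical calls just restate its return value):
F(i=9)
  F(i=8)
    F(i=7)
      F(i=6)
        F(i=5)
          F(i=4)
            F(i=3)
              F(i=2)
                F(i=1)
                -> return 1
                F(i=0)
                -> return 0
              -> return 1
              F(i=1)
              -> return 1
            -> return 2
            F(i=2) -> return 1  (same call as traced above)
          -> return 3
          F(i=3) -> return 2  (same call as traced above)
        -> return 5
        F(i=4) -> return 3  (same call as traced above)
      -> return 8
      F(i=5) -> return 5  (same call as traced above)
    -> return 13
    F(i=6) -> return 8  (same call as traced above)
  -> return 21
  F(i=7) -> return 13  (same call as traced above)
-> return 34

Final answer: 34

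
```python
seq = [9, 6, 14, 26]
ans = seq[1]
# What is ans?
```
Trace:
  seq=[9, 6, 14, 26]
  seq=[9, 6, 14, 26], ans=6

Final answer: 6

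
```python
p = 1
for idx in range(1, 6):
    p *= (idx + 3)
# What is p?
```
Trace:
  p=1
  p=4, idx=1
  p=20, idx=2
  p=120, idx=3
  p=840, idx=4
  p=6720, idx=5

Final answer: 6720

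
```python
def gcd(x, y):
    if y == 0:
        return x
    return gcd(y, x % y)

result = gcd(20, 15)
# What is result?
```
Call trace:
gcd(x=20, y=15)
  gcd(x=15, y=5)
    gcd(x=5, y=0)
    -> return 5
  -> return 5
-> return 5

Final answer: 5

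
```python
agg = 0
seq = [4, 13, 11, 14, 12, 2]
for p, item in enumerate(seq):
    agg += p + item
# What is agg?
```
Trace:
  agg=0
  agg=4, p=0, item=4
  agg=18, p=1, item=13
  agg=31, p=2, item=11
  agg=48, p=3, item=14
  agg=64, p=4, item=12
  agg=71, p=5, item=2

Final answer: 71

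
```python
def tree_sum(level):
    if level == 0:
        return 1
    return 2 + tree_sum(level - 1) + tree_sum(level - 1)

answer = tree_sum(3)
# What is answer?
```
Call trace (a repeated sub-call is expanded the first time; later identical calls just restate its return value):
tree_sum(level=3)
  tree_sum(level=2)
    tree_sum(level=1)
      tree_sum(level=0)
      -> return 1
      tree_sum(level=0)
      -> return 1
    -> return 4
    tree_sum(level=1) -> return 4  (same call as traced above)
  -> return 10
  tree_sum(level=2) -> return 10  (same call as traced above)
-> return 22

Final answer: 22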